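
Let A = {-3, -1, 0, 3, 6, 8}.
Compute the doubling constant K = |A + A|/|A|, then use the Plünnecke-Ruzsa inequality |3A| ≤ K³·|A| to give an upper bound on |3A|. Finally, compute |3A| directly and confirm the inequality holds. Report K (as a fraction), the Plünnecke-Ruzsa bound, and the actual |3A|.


|A| = 6.
Step 1: Compute A + A by enumerating all 36 pairs.
A + A = {-6, -4, -3, -2, -1, 0, 2, 3, 5, 6, 7, 8, 9, 11, 12, 14, 16}, so |A + A| = 17.
Step 2: Doubling constant K = |A + A|/|A| = 17/6 = 17/6 ≈ 2.8333.
Step 3: Plünnecke-Ruzsa gives |3A| ≤ K³·|A| = (2.8333)³ · 6 ≈ 136.4722.
Step 4: Compute 3A = A + A + A directly by enumerating all triples (a,b,c) ∈ A³; |3A| = 31.
Step 5: Check 31 ≤ 136.4722? Yes ✓.

K = 17/6, Plünnecke-Ruzsa bound K³|A| ≈ 136.4722, |3A| = 31, inequality holds.


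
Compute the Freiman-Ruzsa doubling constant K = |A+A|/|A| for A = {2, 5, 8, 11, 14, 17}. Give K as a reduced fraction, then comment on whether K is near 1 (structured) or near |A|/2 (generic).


|A| = 6.
Compute A + A by enumerating all 36 pairs.
A + A = {4, 7, 10, 13, 16, 19, 22, 25, 28, 31, 34}, so |A + A| = 11.
K = |A + A| / |A| = 11/6 (already in lowest terms) ≈ 1.8333.
Reference: AP of size 6 gives K = 11/6 ≈ 1.8333; a fully generic set of size 6 gives K ≈ 3.5000.

|A| = 6, |A + A| = 11, K = 11/6.


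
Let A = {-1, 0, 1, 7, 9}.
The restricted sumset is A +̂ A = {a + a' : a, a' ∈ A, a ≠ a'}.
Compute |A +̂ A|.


Restricted sumset: A +̂ A = {a + a' : a ∈ A, a' ∈ A, a ≠ a'}.
Equivalently, take A + A and drop any sum 2a that is achievable ONLY as a + a for a ∈ A (i.e. sums representable only with equal summands).
Enumerate pairs (a, a') with a < a' (symmetric, so each unordered pair gives one sum; this covers all a ≠ a'):
  -1 + 0 = -1
  -1 + 1 = 0
  -1 + 7 = 6
  -1 + 9 = 8
  0 + 1 = 1
  0 + 7 = 7
  0 + 9 = 9
  1 + 7 = 8
  1 + 9 = 10
  7 + 9 = 16
Collected distinct sums: {-1, 0, 1, 6, 7, 8, 9, 10, 16}
|A +̂ A| = 9
(Reference bound: |A +̂ A| ≥ 2|A| - 3 for |A| ≥ 2, with |A| = 5 giving ≥ 7.)

|A +̂ A| = 9


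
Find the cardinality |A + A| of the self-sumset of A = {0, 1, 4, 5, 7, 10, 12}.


A + A = {a + a' : a, a' ∈ A}; |A| = 7.
General bounds: 2|A| - 1 ≤ |A + A| ≤ |A|(|A|+1)/2, i.e. 13 ≤ |A + A| ≤ 28.
Lower bound 2|A|-1 is attained iff A is an arithmetic progression.
Enumerate sums a + a' for a ≤ a' (symmetric, so this suffices):
a = 0: 0+0=0, 0+1=1, 0+4=4, 0+5=5, 0+7=7, 0+10=10, 0+12=12
a = 1: 1+1=2, 1+4=5, 1+5=6, 1+7=8, 1+10=11, 1+12=13
a = 4: 4+4=8, 4+5=9, 4+7=11, 4+10=14, 4+12=16
a = 5: 5+5=10, 5+7=12, 5+10=15, 5+12=17
a = 7: 7+7=14, 7+10=17, 7+12=19
a = 10: 10+10=20, 10+12=22
a = 12: 12+12=24
Distinct sums: {0, 1, 2, 4, 5, 6, 7, 8, 9, 10, 11, 12, 13, 14, 15, 16, 17, 19, 20, 22, 24}
|A + A| = 21

|A + A| = 21


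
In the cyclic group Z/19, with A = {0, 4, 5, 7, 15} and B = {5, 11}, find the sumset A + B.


Work in Z/19Z: reduce every sum a + b modulo 19.
Enumerate all 10 pairs:
a = 0: 0+5=5, 0+11=11
a = 4: 4+5=9, 4+11=15
a = 5: 5+5=10, 5+11=16
a = 7: 7+5=12, 7+11=18
a = 15: 15+5=1, 15+11=7
Distinct residues collected: {1, 5, 7, 9, 10, 11, 12, 15, 16, 18}
|A + B| = 10 (out of 19 total residues).

A + B = {1, 5, 7, 9, 10, 11, 12, 15, 16, 18}


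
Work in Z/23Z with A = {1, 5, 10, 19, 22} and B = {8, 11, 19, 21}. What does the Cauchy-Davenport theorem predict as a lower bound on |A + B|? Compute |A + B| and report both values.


Cauchy-Davenport: |A + B| ≥ min(p, |A| + |B| - 1) for A, B nonempty in Z/pZ.
|A| = 5, |B| = 4, p = 23.
CD lower bound = min(23, 5 + 4 - 1) = min(23, 8) = 8.
Compute A + B mod 23 directly:
a = 1: 1+8=9, 1+11=12, 1+19=20, 1+21=22
a = 5: 5+8=13, 5+11=16, 5+19=1, 5+21=3
a = 10: 10+8=18, 10+11=21, 10+19=6, 10+21=8
a = 19: 19+8=4, 19+11=7, 19+19=15, 19+21=17
a = 22: 22+8=7, 22+11=10, 22+19=18, 22+21=20
A + B = {1, 3, 4, 6, 7, 8, 9, 10, 12, 13, 15, 16, 17, 18, 20, 21, 22}, so |A + B| = 17.
Verify: 17 ≥ 8? Yes ✓.

CD lower bound = 8, actual |A + B| = 17.


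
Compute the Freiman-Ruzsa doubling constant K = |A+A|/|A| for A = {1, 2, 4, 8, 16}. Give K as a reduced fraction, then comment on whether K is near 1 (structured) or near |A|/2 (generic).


|A| = 5.
Compute A + A by enumerating all 25 pairs.
A + A = {2, 3, 4, 5, 6, 8, 9, 10, 12, 16, 17, 18, 20, 24, 32}, so |A + A| = 15.
K = |A + A| / |A| = 15/5 = 3/1 ≈ 3.0000.
Reference: AP of size 5 gives K = 9/5 ≈ 1.8000; a fully generic set of size 5 gives K ≈ 3.0000.

|A| = 5, |A + A| = 15, K = 15/5 = 3/1.


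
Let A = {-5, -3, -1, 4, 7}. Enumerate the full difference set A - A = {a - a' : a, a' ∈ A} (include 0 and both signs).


A - A = {a - a' : a, a' ∈ A}.
Compute a - a' for each ordered pair (a, a'):
a = -5: -5--5=0, -5--3=-2, -5--1=-4, -5-4=-9, -5-7=-12
a = -3: -3--5=2, -3--3=0, -3--1=-2, -3-4=-7, -3-7=-10
a = -1: -1--5=4, -1--3=2, -1--1=0, -1-4=-5, -1-7=-8
a = 4: 4--5=9, 4--3=7, 4--1=5, 4-4=0, 4-7=-3
a = 7: 7--5=12, 7--3=10, 7--1=8, 7-4=3, 7-7=0
Collecting distinct values (and noting 0 appears from a-a):
A - A = {-12, -10, -9, -8, -7, -5, -4, -3, -2, 0, 2, 3, 4, 5, 7, 8, 9, 10, 12}
|A - A| = 19

A - A = {-12, -10, -9, -8, -7, -5, -4, -3, -2, 0, 2, 3, 4, 5, 7, 8, 9, 10, 12}


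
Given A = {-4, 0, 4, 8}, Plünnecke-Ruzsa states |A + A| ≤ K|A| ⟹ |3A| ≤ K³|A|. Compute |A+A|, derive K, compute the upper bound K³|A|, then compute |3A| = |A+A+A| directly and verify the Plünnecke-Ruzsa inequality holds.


|A| = 4.
Step 1: Compute A + A by enumerating all 16 pairs.
A + A = {-8, -4, 0, 4, 8, 12, 16}, so |A + A| = 7.
Step 2: Doubling constant K = |A + A|/|A| = 7/4 = 7/4 ≈ 1.7500.
Step 3: Plünnecke-Ruzsa gives |3A| ≤ K³·|A| = (1.7500)³ · 4 ≈ 21.4375.
Step 4: Compute 3A = A + A + A directly by enumerating all triples (a,b,c) ∈ A³; |3A| = 10.
Step 5: Check 10 ≤ 21.4375? Yes ✓.

K = 7/4, Plünnecke-Ruzsa bound K³|A| ≈ 21.4375, |3A| = 10, inequality holds.


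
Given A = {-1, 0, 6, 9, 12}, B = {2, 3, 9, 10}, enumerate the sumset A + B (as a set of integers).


A + B = {a + b : a ∈ A, b ∈ B}.
Enumerate all |A|·|B| = 5·4 = 20 pairs (a, b) and collect distinct sums.
a = -1: -1+2=1, -1+3=2, -1+9=8, -1+10=9
a = 0: 0+2=2, 0+3=3, 0+9=9, 0+10=10
a = 6: 6+2=8, 6+3=9, 6+9=15, 6+10=16
a = 9: 9+2=11, 9+3=12, 9+9=18, 9+10=19
a = 12: 12+2=14, 12+3=15, 12+9=21, 12+10=22
Collecting distinct sums: A + B = {1, 2, 3, 8, 9, 10, 11, 12, 14, 15, 16, 18, 19, 21, 22}
|A + B| = 15

A + B = {1, 2, 3, 8, 9, 10, 11, 12, 14, 15, 16, 18, 19, 21, 22}


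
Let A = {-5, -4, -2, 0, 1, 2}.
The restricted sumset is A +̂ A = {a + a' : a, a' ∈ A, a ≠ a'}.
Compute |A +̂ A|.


Restricted sumset: A +̂ A = {a + a' : a ∈ A, a' ∈ A, a ≠ a'}.
Equivalently, take A + A and drop any sum 2a that is achievable ONLY as a + a for a ∈ A (i.e. sums representable only with equal summands).
Enumerate pairs (a, a') with a < a' (symmetric, so each unordered pair gives one sum; this covers all a ≠ a'):
  -5 + -4 = -9
  -5 + -2 = -7
  -5 + 0 = -5
  -5 + 1 = -4
  -5 + 2 = -3
  -4 + -2 = -6
  -4 + 0 = -4
  -4 + 1 = -3
  -4 + 2 = -2
  -2 + 0 = -2
  -2 + 1 = -1
  -2 + 2 = 0
  0 + 1 = 1
  0 + 2 = 2
  1 + 2 = 3
Collected distinct sums: {-9, -7, -6, -5, -4, -3, -2, -1, 0, 1, 2, 3}
|A +̂ A| = 12
(Reference bound: |A +̂ A| ≥ 2|A| - 3 for |A| ≥ 2, with |A| = 6 giving ≥ 9.)

|A +̂ A| = 12


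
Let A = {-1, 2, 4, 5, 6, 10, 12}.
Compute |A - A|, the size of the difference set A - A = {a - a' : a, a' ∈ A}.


A - A = {a - a' : a, a' ∈ A}; |A| = 7.
Bounds: 2|A|-1 ≤ |A - A| ≤ |A|² - |A| + 1, i.e. 13 ≤ |A - A| ≤ 43.
Note: 0 ∈ A - A always (from a - a). The set is symmetric: if d ∈ A - A then -d ∈ A - A.
Enumerate nonzero differences d = a - a' with a > a' (then include -d):
Positive differences: {1, 2, 3, 4, 5, 6, 7, 8, 10, 11, 13}
Full difference set: {0} ∪ (positive diffs) ∪ (negative diffs).
|A - A| = 1 + 2·11 = 23 (matches direct enumeration: 23).

|A - A| = 23


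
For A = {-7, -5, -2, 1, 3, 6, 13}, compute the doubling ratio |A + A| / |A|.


|A| = 7.
Compute A + A by enumerating all 49 pairs.
A + A = {-14, -12, -10, -9, -7, -6, -4, -2, -1, 1, 2, 4, 6, 7, 8, 9, 11, 12, 14, 16, 19, 26}, so |A + A| = 22.
K = |A + A| / |A| = 22/7 (already in lowest terms) ≈ 3.1429.
Reference: AP of size 7 gives K = 13/7 ≈ 1.8571; a fully generic set of size 7 gives K ≈ 4.0000.

|A| = 7, |A + A| = 22, K = 22/7.


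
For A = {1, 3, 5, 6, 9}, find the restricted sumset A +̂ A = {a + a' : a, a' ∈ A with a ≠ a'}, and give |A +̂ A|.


Restricted sumset: A +̂ A = {a + a' : a ∈ A, a' ∈ A, a ≠ a'}.
Equivalently, take A + A and drop any sum 2a that is achievable ONLY as a + a for a ∈ A (i.e. sums representable only with equal summands).
Enumerate pairs (a, a') with a < a' (symmetric, so each unordered pair gives one sum; this covers all a ≠ a'):
  1 + 3 = 4
  1 + 5 = 6
  1 + 6 = 7
  1 + 9 = 10
  3 + 5 = 8
  3 + 6 = 9
  3 + 9 = 12
  5 + 6 = 11
  5 + 9 = 14
  6 + 9 = 15
Collected distinct sums: {4, 6, 7, 8, 9, 10, 11, 12, 14, 15}
|A +̂ A| = 10
(Reference bound: |A +̂ A| ≥ 2|A| - 3 for |A| ≥ 2, with |A| = 5 giving ≥ 7.)

|A +̂ A| = 10


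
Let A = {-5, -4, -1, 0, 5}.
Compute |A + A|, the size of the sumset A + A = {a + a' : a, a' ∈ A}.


A + A = {a + a' : a, a' ∈ A}; |A| = 5.
General bounds: 2|A| - 1 ≤ |A + A| ≤ |A|(|A|+1)/2, i.e. 9 ≤ |A + A| ≤ 15.
Lower bound 2|A|-1 is attained iff A is an arithmetic progression.
Enumerate sums a + a' for a ≤ a' (symmetric, so this suffices):
a = -5: -5+-5=-10, -5+-4=-9, -5+-1=-6, -5+0=-5, -5+5=0
a = -4: -4+-4=-8, -4+-1=-5, -4+0=-4, -4+5=1
a = -1: -1+-1=-2, -1+0=-1, -1+5=4
a = 0: 0+0=0, 0+5=5
a = 5: 5+5=10
Distinct sums: {-10, -9, -8, -6, -5, -4, -2, -1, 0, 1, 4, 5, 10}
|A + A| = 13

|A + A| = 13


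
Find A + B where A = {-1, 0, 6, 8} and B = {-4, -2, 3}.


A + B = {a + b : a ∈ A, b ∈ B}.
Enumerate all |A|·|B| = 4·3 = 12 pairs (a, b) and collect distinct sums.
a = -1: -1+-4=-5, -1+-2=-3, -1+3=2
a = 0: 0+-4=-4, 0+-2=-2, 0+3=3
a = 6: 6+-4=2, 6+-2=4, 6+3=9
a = 8: 8+-4=4, 8+-2=6, 8+3=11
Collecting distinct sums: A + B = {-5, -4, -3, -2, 2, 3, 4, 6, 9, 11}
|A + B| = 10

A + B = {-5, -4, -3, -2, 2, 3, 4, 6, 9, 11}


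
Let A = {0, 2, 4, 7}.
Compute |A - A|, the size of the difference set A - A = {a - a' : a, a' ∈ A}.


A - A = {a - a' : a, a' ∈ A}; |A| = 4.
Bounds: 2|A|-1 ≤ |A - A| ≤ |A|² - |A| + 1, i.e. 7 ≤ |A - A| ≤ 13.
Note: 0 ∈ A - A always (from a - a). The set is symmetric: if d ∈ A - A then -d ∈ A - A.
Enumerate nonzero differences d = a - a' with a > a' (then include -d):
Positive differences: {2, 3, 4, 5, 7}
Full difference set: {0} ∪ (positive diffs) ∪ (negative diffs).
|A - A| = 1 + 2·5 = 11 (matches direct enumeration: 11).

|A - A| = 11


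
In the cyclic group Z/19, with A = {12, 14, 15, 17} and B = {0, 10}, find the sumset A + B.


Work in Z/19Z: reduce every sum a + b modulo 19.
Enumerate all 8 pairs:
a = 12: 12+0=12, 12+10=3
a = 14: 14+0=14, 14+10=5
a = 15: 15+0=15, 15+10=6
a = 17: 17+0=17, 17+10=8
Distinct residues collected: {3, 5, 6, 8, 12, 14, 15, 17}
|A + B| = 8 (out of 19 total residues).

A + B = {3, 5, 6, 8, 12, 14, 15, 17}


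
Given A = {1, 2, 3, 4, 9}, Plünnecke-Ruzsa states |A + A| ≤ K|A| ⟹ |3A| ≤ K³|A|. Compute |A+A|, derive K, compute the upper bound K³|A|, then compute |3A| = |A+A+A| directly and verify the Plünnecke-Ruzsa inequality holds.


|A| = 5.
Step 1: Compute A + A by enumerating all 25 pairs.
A + A = {2, 3, 4, 5, 6, 7, 8, 10, 11, 12, 13, 18}, so |A + A| = 12.
Step 2: Doubling constant K = |A + A|/|A| = 12/5 = 12/5 ≈ 2.4000.
Step 3: Plünnecke-Ruzsa gives |3A| ≤ K³·|A| = (2.4000)³ · 5 ≈ 69.1200.
Step 4: Compute 3A = A + A + A directly by enumerating all triples (a,b,c) ∈ A³; |3A| = 20.
Step 5: Check 20 ≤ 69.1200? Yes ✓.

K = 12/5, Plünnecke-Ruzsa bound K³|A| ≈ 69.1200, |3A| = 20, inequality holds.


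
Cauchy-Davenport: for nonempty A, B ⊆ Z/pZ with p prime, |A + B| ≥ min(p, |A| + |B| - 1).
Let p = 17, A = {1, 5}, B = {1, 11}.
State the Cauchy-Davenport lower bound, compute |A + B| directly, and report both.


Cauchy-Davenport: |A + B| ≥ min(p, |A| + |B| - 1) for A, B nonempty in Z/pZ.
|A| = 2, |B| = 2, p = 17.
CD lower bound = min(17, 2 + 2 - 1) = min(17, 3) = 3.
Compute A + B mod 17 directly:
a = 1: 1+1=2, 1+11=12
a = 5: 5+1=6, 5+11=16
A + B = {2, 6, 12, 16}, so |A + B| = 4.
Verify: 4 ≥ 3? Yes ✓.

CD lower bound = 3, actual |A + B| = 4.


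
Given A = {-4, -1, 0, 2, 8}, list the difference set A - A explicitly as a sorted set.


A - A = {a - a' : a, a' ∈ A}.
Compute a - a' for each ordered pair (a, a'):
a = -4: -4--4=0, -4--1=-3, -4-0=-4, -4-2=-6, -4-8=-12
a = -1: -1--4=3, -1--1=0, -1-0=-1, -1-2=-3, -1-8=-9
a = 0: 0--4=4, 0--1=1, 0-0=0, 0-2=-2, 0-8=-8
a = 2: 2--4=6, 2--1=3, 2-0=2, 2-2=0, 2-8=-6
a = 8: 8--4=12, 8--1=9, 8-0=8, 8-2=6, 8-8=0
Collecting distinct values (and noting 0 appears from a-a):
A - A = {-12, -9, -8, -6, -4, -3, -2, -1, 0, 1, 2, 3, 4, 6, 8, 9, 12}
|A - A| = 17

A - A = {-12, -9, -8, -6, -4, -3, -2, -1, 0, 1, 2, 3, 4, 6, 8, 9, 12}


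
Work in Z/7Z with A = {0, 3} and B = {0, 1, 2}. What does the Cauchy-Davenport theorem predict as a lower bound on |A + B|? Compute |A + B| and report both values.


Cauchy-Davenport: |A + B| ≥ min(p, |A| + |B| - 1) for A, B nonempty in Z/pZ.
|A| = 2, |B| = 3, p = 7.
CD lower bound = min(7, 2 + 3 - 1) = min(7, 4) = 4.
Compute A + B mod 7 directly:
a = 0: 0+0=0, 0+1=1, 0+2=2
a = 3: 3+0=3, 3+1=4, 3+2=5
A + B = {0, 1, 2, 3, 4, 5}, so |A + B| = 6.
Verify: 6 ≥ 4? Yes ✓.

CD lower bound = 4, actual |A + B| = 6.


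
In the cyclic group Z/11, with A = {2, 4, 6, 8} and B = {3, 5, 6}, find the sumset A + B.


Work in Z/11Z: reduce every sum a + b modulo 11.
Enumerate all 12 pairs:
a = 2: 2+3=5, 2+5=7, 2+6=8
a = 4: 4+3=7, 4+5=9, 4+6=10
a = 6: 6+3=9, 6+5=0, 6+6=1
a = 8: 8+3=0, 8+5=2, 8+6=3
Distinct residues collected: {0, 1, 2, 3, 5, 7, 8, 9, 10}
|A + B| = 9 (out of 11 total residues).

A + B = {0, 1, 2, 3, 5, 7, 8, 9, 10}


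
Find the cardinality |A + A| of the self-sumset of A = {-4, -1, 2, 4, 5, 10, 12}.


A + A = {a + a' : a, a' ∈ A}; |A| = 7.
General bounds: 2|A| - 1 ≤ |A + A| ≤ |A|(|A|+1)/2, i.e. 13 ≤ |A + A| ≤ 28.
Lower bound 2|A|-1 is attained iff A is an arithmetic progression.
Enumerate sums a + a' for a ≤ a' (symmetric, so this suffices):
a = -4: -4+-4=-8, -4+-1=-5, -4+2=-2, -4+4=0, -4+5=1, -4+10=6, -4+12=8
a = -1: -1+-1=-2, -1+2=1, -1+4=3, -1+5=4, -1+10=9, -1+12=11
a = 2: 2+2=4, 2+4=6, 2+5=7, 2+10=12, 2+12=14
a = 4: 4+4=8, 4+5=9, 4+10=14, 4+12=16
a = 5: 5+5=10, 5+10=15, 5+12=17
a = 10: 10+10=20, 10+12=22
a = 12: 12+12=24
Distinct sums: {-8, -5, -2, 0, 1, 3, 4, 6, 7, 8, 9, 10, 11, 12, 14, 15, 16, 17, 20, 22, 24}
|A + A| = 21

|A + A| = 21


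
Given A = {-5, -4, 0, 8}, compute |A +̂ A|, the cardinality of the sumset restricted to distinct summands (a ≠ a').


Restricted sumset: A +̂ A = {a + a' : a ∈ A, a' ∈ A, a ≠ a'}.
Equivalently, take A + A and drop any sum 2a that is achievable ONLY as a + a for a ∈ A (i.e. sums representable only with equal summands).
Enumerate pairs (a, a') with a < a' (symmetric, so each unordered pair gives one sum; this covers all a ≠ a'):
  -5 + -4 = -9
  -5 + 0 = -5
  -5 + 8 = 3
  -4 + 0 = -4
  -4 + 8 = 4
  0 + 8 = 8
Collected distinct sums: {-9, -5, -4, 3, 4, 8}
|A +̂ A| = 6
(Reference bound: |A +̂ A| ≥ 2|A| - 3 for |A| ≥ 2, with |A| = 4 giving ≥ 5.)

|A +̂ A| = 6


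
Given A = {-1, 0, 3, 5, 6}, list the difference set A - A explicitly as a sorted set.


A - A = {a - a' : a, a' ∈ A}.
Compute a - a' for each ordered pair (a, a'):
a = -1: -1--1=0, -1-0=-1, -1-3=-4, -1-5=-6, -1-6=-7
a = 0: 0--1=1, 0-0=0, 0-3=-3, 0-5=-5, 0-6=-6
a = 3: 3--1=4, 3-0=3, 3-3=0, 3-5=-2, 3-6=-3
a = 5: 5--1=6, 5-0=5, 5-3=2, 5-5=0, 5-6=-1
a = 6: 6--1=7, 6-0=6, 6-3=3, 6-5=1, 6-6=0
Collecting distinct values (and noting 0 appears from a-a):
A - A = {-7, -6, -5, -4, -3, -2, -1, 0, 1, 2, 3, 4, 5, 6, 7}
|A - A| = 15

A - A = {-7, -6, -5, -4, -3, -2, -1, 0, 1, 2, 3, 4, 5, 6, 7}


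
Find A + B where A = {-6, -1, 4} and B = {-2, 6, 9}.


A + B = {a + b : a ∈ A, b ∈ B}.
Enumerate all |A|·|B| = 3·3 = 9 pairs (a, b) and collect distinct sums.
a = -6: -6+-2=-8, -6+6=0, -6+9=3
a = -1: -1+-2=-3, -1+6=5, -1+9=8
a = 4: 4+-2=2, 4+6=10, 4+9=13
Collecting distinct sums: A + B = {-8, -3, 0, 2, 3, 5, 8, 10, 13}
|A + B| = 9

A + B = {-8, -3, 0, 2, 3, 5, 8, 10, 13}


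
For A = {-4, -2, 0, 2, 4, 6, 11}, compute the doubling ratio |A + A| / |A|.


|A| = 7.
Compute A + A by enumerating all 49 pairs.
A + A = {-8, -6, -4, -2, 0, 2, 4, 6, 7, 8, 9, 10, 11, 12, 13, 15, 17, 22}, so |A + A| = 18.
K = |A + A| / |A| = 18/7 (already in lowest terms) ≈ 2.5714.
Reference: AP of size 7 gives K = 13/7 ≈ 1.8571; a fully generic set of size 7 gives K ≈ 4.0000.

|A| = 7, |A + A| = 18, K = 18/7.


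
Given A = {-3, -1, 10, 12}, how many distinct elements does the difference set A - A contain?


A - A = {a - a' : a, a' ∈ A}; |A| = 4.
Bounds: 2|A|-1 ≤ |A - A| ≤ |A|² - |A| + 1, i.e. 7 ≤ |A - A| ≤ 13.
Note: 0 ∈ A - A always (from a - a). The set is symmetric: if d ∈ A - A then -d ∈ A - A.
Enumerate nonzero differences d = a - a' with a > a' (then include -d):
Positive differences: {2, 11, 13, 15}
Full difference set: {0} ∪ (positive diffs) ∪ (negative diffs).
|A - A| = 1 + 2·4 = 9 (matches direct enumeration: 9).

|A - A| = 9


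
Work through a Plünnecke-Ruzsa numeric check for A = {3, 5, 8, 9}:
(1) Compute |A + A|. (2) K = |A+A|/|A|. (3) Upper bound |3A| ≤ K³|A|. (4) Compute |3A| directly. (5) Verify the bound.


|A| = 4.
Step 1: Compute A + A by enumerating all 16 pairs.
A + A = {6, 8, 10, 11, 12, 13, 14, 16, 17, 18}, so |A + A| = 10.
Step 2: Doubling constant K = |A + A|/|A| = 10/4 = 10/4 ≈ 2.5000.
Step 3: Plünnecke-Ruzsa gives |3A| ≤ K³·|A| = (2.5000)³ · 4 ≈ 62.5000.
Step 4: Compute 3A = A + A + A directly by enumerating all triples (a,b,c) ∈ A³; |3A| = 17.
Step 5: Check 17 ≤ 62.5000? Yes ✓.

K = 10/4, Plünnecke-Ruzsa bound K³|A| ≈ 62.5000, |3A| = 17, inequality holds.


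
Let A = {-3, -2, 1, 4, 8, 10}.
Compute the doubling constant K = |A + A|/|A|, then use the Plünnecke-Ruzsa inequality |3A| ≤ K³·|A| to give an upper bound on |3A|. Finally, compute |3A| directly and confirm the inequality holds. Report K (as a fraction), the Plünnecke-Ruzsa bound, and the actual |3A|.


|A| = 6.
Step 1: Compute A + A by enumerating all 36 pairs.
A + A = {-6, -5, -4, -2, -1, 1, 2, 5, 6, 7, 8, 9, 11, 12, 14, 16, 18, 20}, so |A + A| = 18.
Step 2: Doubling constant K = |A + A|/|A| = 18/6 = 18/6 ≈ 3.0000.
Step 3: Plünnecke-Ruzsa gives |3A| ≤ K³·|A| = (3.0000)³ · 6 ≈ 162.0000.
Step 4: Compute 3A = A + A + A directly by enumerating all triples (a,b,c) ∈ A³; |3A| = 35.
Step 5: Check 35 ≤ 162.0000? Yes ✓.

K = 18/6, Plünnecke-Ruzsa bound K³|A| ≈ 162.0000, |3A| = 35, inequality holds.


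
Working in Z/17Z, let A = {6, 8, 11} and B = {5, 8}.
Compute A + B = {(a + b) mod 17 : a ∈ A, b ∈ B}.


Work in Z/17Z: reduce every sum a + b modulo 17.
Enumerate all 6 pairs:
a = 6: 6+5=11, 6+8=14
a = 8: 8+5=13, 8+8=16
a = 11: 11+5=16, 11+8=2
Distinct residues collected: {2, 11, 13, 14, 16}
|A + B| = 5 (out of 17 total residues).

A + B = {2, 11, 13, 14, 16}


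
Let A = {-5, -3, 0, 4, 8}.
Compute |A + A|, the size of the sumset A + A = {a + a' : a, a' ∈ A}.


A + A = {a + a' : a, a' ∈ A}; |A| = 5.
General bounds: 2|A| - 1 ≤ |A + A| ≤ |A|(|A|+1)/2, i.e. 9 ≤ |A + A| ≤ 15.
Lower bound 2|A|-1 is attained iff A is an arithmetic progression.
Enumerate sums a + a' for a ≤ a' (symmetric, so this suffices):
a = -5: -5+-5=-10, -5+-3=-8, -5+0=-5, -5+4=-1, -5+8=3
a = -3: -3+-3=-6, -3+0=-3, -3+4=1, -3+8=5
a = 0: 0+0=0, 0+4=4, 0+8=8
a = 4: 4+4=8, 4+8=12
a = 8: 8+8=16
Distinct sums: {-10, -8, -6, -5, -3, -1, 0, 1, 3, 4, 5, 8, 12, 16}
|A + A| = 14

|A + A| = 14


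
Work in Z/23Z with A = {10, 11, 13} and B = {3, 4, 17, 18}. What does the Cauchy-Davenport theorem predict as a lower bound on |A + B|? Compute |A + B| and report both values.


Cauchy-Davenport: |A + B| ≥ min(p, |A| + |B| - 1) for A, B nonempty in Z/pZ.
|A| = 3, |B| = 4, p = 23.
CD lower bound = min(23, 3 + 4 - 1) = min(23, 6) = 6.
Compute A + B mod 23 directly:
a = 10: 10+3=13, 10+4=14, 10+17=4, 10+18=5
a = 11: 11+3=14, 11+4=15, 11+17=5, 11+18=6
a = 13: 13+3=16, 13+4=17, 13+17=7, 13+18=8
A + B = {4, 5, 6, 7, 8, 13, 14, 15, 16, 17}, so |A + B| = 10.
Verify: 10 ≥ 6? Yes ✓.

CD lower bound = 6, actual |A + B| = 10.


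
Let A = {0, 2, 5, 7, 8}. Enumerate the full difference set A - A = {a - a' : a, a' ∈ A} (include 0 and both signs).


A - A = {a - a' : a, a' ∈ A}.
Compute a - a' for each ordered pair (a, a'):
a = 0: 0-0=0, 0-2=-2, 0-5=-5, 0-7=-7, 0-8=-8
a = 2: 2-0=2, 2-2=0, 2-5=-3, 2-7=-5, 2-8=-6
a = 5: 5-0=5, 5-2=3, 5-5=0, 5-7=-2, 5-8=-3
a = 7: 7-0=7, 7-2=5, 7-5=2, 7-7=0, 7-8=-1
a = 8: 8-0=8, 8-2=6, 8-5=3, 8-7=1, 8-8=0
Collecting distinct values (and noting 0 appears from a-a):
A - A = {-8, -7, -6, -5, -3, -2, -1, 0, 1, 2, 3, 5, 6, 7, 8}
|A - A| = 15

A - A = {-8, -7, -6, -5, -3, -2, -1, 0, 1, 2, 3, 5, 6, 7, 8}


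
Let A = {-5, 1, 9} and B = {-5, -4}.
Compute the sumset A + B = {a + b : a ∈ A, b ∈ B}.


A + B = {a + b : a ∈ A, b ∈ B}.
Enumerate all |A|·|B| = 3·2 = 6 pairs (a, b) and collect distinct sums.
a = -5: -5+-5=-10, -5+-4=-9
a = 1: 1+-5=-4, 1+-4=-3
a = 9: 9+-5=4, 9+-4=5
Collecting distinct sums: A + B = {-10, -9, -4, -3, 4, 5}
|A + B| = 6

A + B = {-10, -9, -4, -3, 4, 5}


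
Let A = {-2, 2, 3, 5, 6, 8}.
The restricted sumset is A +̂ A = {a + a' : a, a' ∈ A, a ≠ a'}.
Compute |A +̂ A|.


Restricted sumset: A +̂ A = {a + a' : a ∈ A, a' ∈ A, a ≠ a'}.
Equivalently, take A + A and drop any sum 2a that is achievable ONLY as a + a for a ∈ A (i.e. sums representable only with equal summands).
Enumerate pairs (a, a') with a < a' (symmetric, so each unordered pair gives one sum; this covers all a ≠ a'):
  -2 + 2 = 0
  -2 + 3 = 1
  -2 + 5 = 3
  -2 + 6 = 4
  -2 + 8 = 6
  2 + 3 = 5
  2 + 5 = 7
  2 + 6 = 8
  2 + 8 = 10
  3 + 5 = 8
  3 + 6 = 9
  3 + 8 = 11
  5 + 6 = 11
  5 + 8 = 13
  6 + 8 = 14
Collected distinct sums: {0, 1, 3, 4, 5, 6, 7, 8, 9, 10, 11, 13, 14}
|A +̂ A| = 13
(Reference bound: |A +̂ A| ≥ 2|A| - 3 for |A| ≥ 2, with |A| = 6 giving ≥ 9.)

|A +̂ A| = 13


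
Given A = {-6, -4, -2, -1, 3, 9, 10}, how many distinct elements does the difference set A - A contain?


A - A = {a - a' : a, a' ∈ A}; |A| = 7.
Bounds: 2|A|-1 ≤ |A - A| ≤ |A|² - |A| + 1, i.e. 13 ≤ |A - A| ≤ 43.
Note: 0 ∈ A - A always (from a - a). The set is symmetric: if d ∈ A - A then -d ∈ A - A.
Enumerate nonzero differences d = a - a' with a > a' (then include -d):
Positive differences: {1, 2, 3, 4, 5, 6, 7, 9, 10, 11, 12, 13, 14, 15, 16}
Full difference set: {0} ∪ (positive diffs) ∪ (negative diffs).
|A - A| = 1 + 2·15 = 31 (matches direct enumeration: 31).

|A - A| = 31


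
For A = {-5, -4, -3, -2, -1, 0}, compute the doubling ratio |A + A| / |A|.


|A| = 6.
Compute A + A by enumerating all 36 pairs.
A + A = {-10, -9, -8, -7, -6, -5, -4, -3, -2, -1, 0}, so |A + A| = 11.
K = |A + A| / |A| = 11/6 (already in lowest terms) ≈ 1.8333.
Reference: AP of size 6 gives K = 11/6 ≈ 1.8333; a fully generic set of size 6 gives K ≈ 3.5000.

|A| = 6, |A + A| = 11, K = 11/6.


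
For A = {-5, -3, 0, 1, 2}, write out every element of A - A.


A - A = {a - a' : a, a' ∈ A}.
Compute a - a' for each ordered pair (a, a'):
a = -5: -5--5=0, -5--3=-2, -5-0=-5, -5-1=-6, -5-2=-7
a = -3: -3--5=2, -3--3=0, -3-0=-3, -3-1=-4, -3-2=-5
a = 0: 0--5=5, 0--3=3, 0-0=0, 0-1=-1, 0-2=-2
a = 1: 1--5=6, 1--3=4, 1-0=1, 1-1=0, 1-2=-1
a = 2: 2--5=7, 2--3=5, 2-0=2, 2-1=1, 2-2=0
Collecting distinct values (and noting 0 appears from a-a):
A - A = {-7, -6, -5, -4, -3, -2, -1, 0, 1, 2, 3, 4, 5, 6, 7}
|A - A| = 15

A - A = {-7, -6, -5, -4, -3, -2, -1, 0, 1, 2, 3, 4, 5, 6, 7}


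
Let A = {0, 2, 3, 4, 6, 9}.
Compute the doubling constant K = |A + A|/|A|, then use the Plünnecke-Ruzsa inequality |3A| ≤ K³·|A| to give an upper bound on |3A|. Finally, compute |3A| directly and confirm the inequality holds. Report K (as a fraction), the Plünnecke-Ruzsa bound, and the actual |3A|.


|A| = 6.
Step 1: Compute A + A by enumerating all 36 pairs.
A + A = {0, 2, 3, 4, 5, 6, 7, 8, 9, 10, 11, 12, 13, 15, 18}, so |A + A| = 15.
Step 2: Doubling constant K = |A + A|/|A| = 15/6 = 15/6 ≈ 2.5000.
Step 3: Plünnecke-Ruzsa gives |3A| ≤ K³·|A| = (2.5000)³ · 6 ≈ 93.7500.
Step 4: Compute 3A = A + A + A directly by enumerating all triples (a,b,c) ∈ A³; |3A| = 24.
Step 5: Check 24 ≤ 93.7500? Yes ✓.

K = 15/6, Plünnecke-Ruzsa bound K³|A| ≈ 93.7500, |3A| = 24, inequality holds.


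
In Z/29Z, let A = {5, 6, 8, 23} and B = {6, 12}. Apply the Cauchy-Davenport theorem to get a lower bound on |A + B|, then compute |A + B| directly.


Cauchy-Davenport: |A + B| ≥ min(p, |A| + |B| - 1) for A, B nonempty in Z/pZ.
|A| = 4, |B| = 2, p = 29.
CD lower bound = min(29, 4 + 2 - 1) = min(29, 5) = 5.
Compute A + B mod 29 directly:
a = 5: 5+6=11, 5+12=17
a = 6: 6+6=12, 6+12=18
a = 8: 8+6=14, 8+12=20
a = 23: 23+6=0, 23+12=6
A + B = {0, 6, 11, 12, 14, 17, 18, 20}, so |A + B| = 8.
Verify: 8 ≥ 5? Yes ✓.

CD lower bound = 5, actual |A + B| = 8.


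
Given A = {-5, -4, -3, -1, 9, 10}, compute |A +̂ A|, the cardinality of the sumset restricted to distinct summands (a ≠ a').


Restricted sumset: A +̂ A = {a + a' : a ∈ A, a' ∈ A, a ≠ a'}.
Equivalently, take A + A and drop any sum 2a that is achievable ONLY as a + a for a ∈ A (i.e. sums representable only with equal summands).
Enumerate pairs (a, a') with a < a' (symmetric, so each unordered pair gives one sum; this covers all a ≠ a'):
  -5 + -4 = -9
  -5 + -3 = -8
  -5 + -1 = -6
  -5 + 9 = 4
  -5 + 10 = 5
  -4 + -3 = -7
  -4 + -1 = -5
  -4 + 9 = 5
  -4 + 10 = 6
  -3 + -1 = -4
  -3 + 9 = 6
  -3 + 10 = 7
  -1 + 9 = 8
  -1 + 10 = 9
  9 + 10 = 19
Collected distinct sums: {-9, -8, -7, -6, -5, -4, 4, 5, 6, 7, 8, 9, 19}
|A +̂ A| = 13
(Reference bound: |A +̂ A| ≥ 2|A| - 3 for |A| ≥ 2, with |A| = 6 giving ≥ 9.)

|A +̂ A| = 13


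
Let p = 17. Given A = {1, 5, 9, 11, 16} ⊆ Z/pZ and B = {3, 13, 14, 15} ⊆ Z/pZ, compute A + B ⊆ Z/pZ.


Work in Z/17Z: reduce every sum a + b modulo 17.
Enumerate all 20 pairs:
a = 1: 1+3=4, 1+13=14, 1+14=15, 1+15=16
a = 5: 5+3=8, 5+13=1, 5+14=2, 5+15=3
a = 9: 9+3=12, 9+13=5, 9+14=6, 9+15=7
a = 11: 11+3=14, 11+13=7, 11+14=8, 11+15=9
a = 16: 16+3=2, 16+13=12, 16+14=13, 16+15=14
Distinct residues collected: {1, 2, 3, 4, 5, 6, 7, 8, 9, 12, 13, 14, 15, 16}
|A + B| = 14 (out of 17 total residues).

A + B = {1, 2, 3, 4, 5, 6, 7, 8, 9, 12, 13, 14, 15, 16}


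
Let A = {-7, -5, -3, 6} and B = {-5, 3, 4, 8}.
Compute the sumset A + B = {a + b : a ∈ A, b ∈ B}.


A + B = {a + b : a ∈ A, b ∈ B}.
Enumerate all |A|·|B| = 4·4 = 16 pairs (a, b) and collect distinct sums.
a = -7: -7+-5=-12, -7+3=-4, -7+4=-3, -7+8=1
a = -5: -5+-5=-10, -5+3=-2, -5+4=-1, -5+8=3
a = -3: -3+-5=-8, -3+3=0, -3+4=1, -3+8=5
a = 6: 6+-5=1, 6+3=9, 6+4=10, 6+8=14
Collecting distinct sums: A + B = {-12, -10, -8, -4, -3, -2, -1, 0, 1, 3, 5, 9, 10, 14}
|A + B| = 14

A + B = {-12, -10, -8, -4, -3, -2, -1, 0, 1, 3, 5, 9, 10, 14}


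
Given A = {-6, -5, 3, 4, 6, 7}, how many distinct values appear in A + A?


A + A = {a + a' : a, a' ∈ A}; |A| = 6.
General bounds: 2|A| - 1 ≤ |A + A| ≤ |A|(|A|+1)/2, i.e. 11 ≤ |A + A| ≤ 21.
Lower bound 2|A|-1 is attained iff A is an arithmetic progression.
Enumerate sums a + a' for a ≤ a' (symmetric, so this suffices):
a = -6: -6+-6=-12, -6+-5=-11, -6+3=-3, -6+4=-2, -6+6=0, -6+7=1
a = -5: -5+-5=-10, -5+3=-2, -5+4=-1, -5+6=1, -5+7=2
a = 3: 3+3=6, 3+4=7, 3+6=9, 3+7=10
a = 4: 4+4=8, 4+6=10, 4+7=11
a = 6: 6+6=12, 6+7=13
a = 7: 7+7=14
Distinct sums: {-12, -11, -10, -3, -2, -1, 0, 1, 2, 6, 7, 8, 9, 10, 11, 12, 13, 14}
|A + A| = 18

|A + A| = 18


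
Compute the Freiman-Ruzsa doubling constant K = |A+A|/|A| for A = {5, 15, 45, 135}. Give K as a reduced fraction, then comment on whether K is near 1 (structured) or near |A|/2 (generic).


|A| = 4.
Compute A + A by enumerating all 16 pairs.
A + A = {10, 20, 30, 50, 60, 90, 140, 150, 180, 270}, so |A + A| = 10.
K = |A + A| / |A| = 10/4 = 5/2 ≈ 2.5000.
Reference: AP of size 4 gives K = 7/4 ≈ 1.7500; a fully generic set of size 4 gives K ≈ 2.5000.

|A| = 4, |A + A| = 10, K = 10/4 = 5/2.


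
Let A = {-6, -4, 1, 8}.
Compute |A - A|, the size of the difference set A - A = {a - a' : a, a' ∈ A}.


A - A = {a - a' : a, a' ∈ A}; |A| = 4.
Bounds: 2|A|-1 ≤ |A - A| ≤ |A|² - |A| + 1, i.e. 7 ≤ |A - A| ≤ 13.
Note: 0 ∈ A - A always (from a - a). The set is symmetric: if d ∈ A - A then -d ∈ A - A.
Enumerate nonzero differences d = a - a' with a > a' (then include -d):
Positive differences: {2, 5, 7, 12, 14}
Full difference set: {0} ∪ (positive diffs) ∪ (negative diffs).
|A - A| = 1 + 2·5 = 11 (matches direct enumeration: 11).

|A - A| = 11


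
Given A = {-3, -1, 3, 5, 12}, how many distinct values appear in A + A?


A + A = {a + a' : a, a' ∈ A}; |A| = 5.
General bounds: 2|A| - 1 ≤ |A + A| ≤ |A|(|A|+1)/2, i.e. 9 ≤ |A + A| ≤ 15.
Lower bound 2|A|-1 is attained iff A is an arithmetic progression.
Enumerate sums a + a' for a ≤ a' (symmetric, so this suffices):
a = -3: -3+-3=-6, -3+-1=-4, -3+3=0, -3+5=2, -3+12=9
a = -1: -1+-1=-2, -1+3=2, -1+5=4, -1+12=11
a = 3: 3+3=6, 3+5=8, 3+12=15
a = 5: 5+5=10, 5+12=17
a = 12: 12+12=24
Distinct sums: {-6, -4, -2, 0, 2, 4, 6, 8, 9, 10, 11, 15, 17, 24}
|A + A| = 14

|A + A| = 14


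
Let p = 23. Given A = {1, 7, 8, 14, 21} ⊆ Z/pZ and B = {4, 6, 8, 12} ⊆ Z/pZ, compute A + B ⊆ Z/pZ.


Work in Z/23Z: reduce every sum a + b modulo 23.
Enumerate all 20 pairs:
a = 1: 1+4=5, 1+6=7, 1+8=9, 1+12=13
a = 7: 7+4=11, 7+6=13, 7+8=15, 7+12=19
a = 8: 8+4=12, 8+6=14, 8+8=16, 8+12=20
a = 14: 14+4=18, 14+6=20, 14+8=22, 14+12=3
a = 21: 21+4=2, 21+6=4, 21+8=6, 21+12=10
Distinct residues collected: {2, 3, 4, 5, 6, 7, 9, 10, 11, 12, 13, 14, 15, 16, 18, 19, 20, 22}
|A + B| = 18 (out of 23 total residues).

A + B = {2, 3, 4, 5, 6, 7, 9, 10, 11, 12, 13, 14, 15, 16, 18, 19, 20, 22}


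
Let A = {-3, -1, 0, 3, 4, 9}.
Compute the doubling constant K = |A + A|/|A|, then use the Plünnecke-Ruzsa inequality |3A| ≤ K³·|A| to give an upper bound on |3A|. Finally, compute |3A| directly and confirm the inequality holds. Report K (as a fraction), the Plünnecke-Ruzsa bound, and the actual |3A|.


|A| = 6.
Step 1: Compute A + A by enumerating all 36 pairs.
A + A = {-6, -4, -3, -2, -1, 0, 1, 2, 3, 4, 6, 7, 8, 9, 12, 13, 18}, so |A + A| = 17.
Step 2: Doubling constant K = |A + A|/|A| = 17/6 = 17/6 ≈ 2.8333.
Step 3: Plünnecke-Ruzsa gives |3A| ≤ K³·|A| = (2.8333)³ · 6 ≈ 136.4722.
Step 4: Compute 3A = A + A + A directly by enumerating all triples (a,b,c) ∈ A³; |3A| = 29.
Step 5: Check 29 ≤ 136.4722? Yes ✓.

K = 17/6, Plünnecke-Ruzsa bound K³|A| ≈ 136.4722, |3A| = 29, inequality holds.


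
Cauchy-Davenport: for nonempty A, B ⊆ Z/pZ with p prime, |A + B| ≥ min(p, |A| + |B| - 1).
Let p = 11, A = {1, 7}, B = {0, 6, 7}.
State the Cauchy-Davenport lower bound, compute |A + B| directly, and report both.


Cauchy-Davenport: |A + B| ≥ min(p, |A| + |B| - 1) for A, B nonempty in Z/pZ.
|A| = 2, |B| = 3, p = 11.
CD lower bound = min(11, 2 + 3 - 1) = min(11, 4) = 4.
Compute A + B mod 11 directly:
a = 1: 1+0=1, 1+6=7, 1+7=8
a = 7: 7+0=7, 7+6=2, 7+7=3
A + B = {1, 2, 3, 7, 8}, so |A + B| = 5.
Verify: 5 ≥ 4? Yes ✓.

CD lower bound = 4, actual |A + B| = 5.


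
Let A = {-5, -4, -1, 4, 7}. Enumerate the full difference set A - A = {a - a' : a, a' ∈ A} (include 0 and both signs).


A - A = {a - a' : a, a' ∈ A}.
Compute a - a' for each ordered pair (a, a'):
a = -5: -5--5=0, -5--4=-1, -5--1=-4, -5-4=-9, -5-7=-12
a = -4: -4--5=1, -4--4=0, -4--1=-3, -4-4=-8, -4-7=-11
a = -1: -1--5=4, -1--4=3, -1--1=0, -1-4=-5, -1-7=-8
a = 4: 4--5=9, 4--4=8, 4--1=5, 4-4=0, 4-7=-3
a = 7: 7--5=12, 7--4=11, 7--1=8, 7-4=3, 7-7=0
Collecting distinct values (and noting 0 appears from a-a):
A - A = {-12, -11, -9, -8, -5, -4, -3, -1, 0, 1, 3, 4, 5, 8, 9, 11, 12}
|A - A| = 17

A - A = {-12, -11, -9, -8, -5, -4, -3, -1, 0, 1, 3, 4, 5, 8, 9, 11, 12}


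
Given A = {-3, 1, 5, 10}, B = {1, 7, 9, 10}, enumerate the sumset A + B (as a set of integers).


A + B = {a + b : a ∈ A, b ∈ B}.
Enumerate all |A|·|B| = 4·4 = 16 pairs (a, b) and collect distinct sums.
a = -3: -3+1=-2, -3+7=4, -3+9=6, -3+10=7
a = 1: 1+1=2, 1+7=8, 1+9=10, 1+10=11
a = 5: 5+1=6, 5+7=12, 5+9=14, 5+10=15
a = 10: 10+1=11, 10+7=17, 10+9=19, 10+10=20
Collecting distinct sums: A + B = {-2, 2, 4, 6, 7, 8, 10, 11, 12, 14, 15, 17, 19, 20}
|A + B| = 14

A + B = {-2, 2, 4, 6, 7, 8, 10, 11, 12, 14, 15, 17, 19, 20}


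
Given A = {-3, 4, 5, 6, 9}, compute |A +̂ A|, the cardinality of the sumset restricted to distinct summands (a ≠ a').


Restricted sumset: A +̂ A = {a + a' : a ∈ A, a' ∈ A, a ≠ a'}.
Equivalently, take A + A and drop any sum 2a that is achievable ONLY as a + a for a ∈ A (i.e. sums representable only with equal summands).
Enumerate pairs (a, a') with a < a' (symmetric, so each unordered pair gives one sum; this covers all a ≠ a'):
  -3 + 4 = 1
  -3 + 5 = 2
  -3 + 6 = 3
  -3 + 9 = 6
  4 + 5 = 9
  4 + 6 = 10
  4 + 9 = 13
  5 + 6 = 11
  5 + 9 = 14
  6 + 9 = 15
Collected distinct sums: {1, 2, 3, 6, 9, 10, 11, 13, 14, 15}
|A +̂ A| = 10
(Reference bound: |A +̂ A| ≥ 2|A| - 3 for |A| ≥ 2, with |A| = 5 giving ≥ 7.)

|A +̂ A| = 10


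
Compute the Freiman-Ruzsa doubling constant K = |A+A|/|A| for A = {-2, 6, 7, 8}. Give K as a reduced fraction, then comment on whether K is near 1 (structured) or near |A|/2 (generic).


|A| = 4.
Compute A + A by enumerating all 16 pairs.
A + A = {-4, 4, 5, 6, 12, 13, 14, 15, 16}, so |A + A| = 9.
K = |A + A| / |A| = 9/4 (already in lowest terms) ≈ 2.2500.
Reference: AP of size 4 gives K = 7/4 ≈ 1.7500; a fully generic set of size 4 gives K ≈ 2.5000.

|A| = 4, |A + A| = 9, K = 9/4.


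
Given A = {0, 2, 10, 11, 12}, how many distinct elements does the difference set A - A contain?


A - A = {a - a' : a, a' ∈ A}; |A| = 5.
Bounds: 2|A|-1 ≤ |A - A| ≤ |A|² - |A| + 1, i.e. 9 ≤ |A - A| ≤ 21.
Note: 0 ∈ A - A always (from a - a). The set is symmetric: if d ∈ A - A then -d ∈ A - A.
Enumerate nonzero differences d = a - a' with a > a' (then include -d):
Positive differences: {1, 2, 8, 9, 10, 11, 12}
Full difference set: {0} ∪ (positive diffs) ∪ (negative diffs).
|A - A| = 1 + 2·7 = 15 (matches direct enumeration: 15).

|A - A| = 15


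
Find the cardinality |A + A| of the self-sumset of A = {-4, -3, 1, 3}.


A + A = {a + a' : a, a' ∈ A}; |A| = 4.
General bounds: 2|A| - 1 ≤ |A + A| ≤ |A|(|A|+1)/2, i.e. 7 ≤ |A + A| ≤ 10.
Lower bound 2|A|-1 is attained iff A is an arithmetic progression.
Enumerate sums a + a' for a ≤ a' (symmetric, so this suffices):
a = -4: -4+-4=-8, -4+-3=-7, -4+1=-3, -4+3=-1
a = -3: -3+-3=-6, -3+1=-2, -3+3=0
a = 1: 1+1=2, 1+3=4
a = 3: 3+3=6
Distinct sums: {-8, -7, -6, -3, -2, -1, 0, 2, 4, 6}
|A + A| = 10

|A + A| = 10


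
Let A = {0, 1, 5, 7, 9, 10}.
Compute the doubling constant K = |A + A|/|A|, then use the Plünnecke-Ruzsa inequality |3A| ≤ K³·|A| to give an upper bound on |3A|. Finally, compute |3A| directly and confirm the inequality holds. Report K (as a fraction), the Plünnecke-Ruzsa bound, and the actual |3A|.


|A| = 6.
Step 1: Compute A + A by enumerating all 36 pairs.
A + A = {0, 1, 2, 5, 6, 7, 8, 9, 10, 11, 12, 14, 15, 16, 17, 18, 19, 20}, so |A + A| = 18.
Step 2: Doubling constant K = |A + A|/|A| = 18/6 = 18/6 ≈ 3.0000.
Step 3: Plünnecke-Ruzsa gives |3A| ≤ K³·|A| = (3.0000)³ · 6 ≈ 162.0000.
Step 4: Compute 3A = A + A + A directly by enumerating all triples (a,b,c) ∈ A³; |3A| = 30.
Step 5: Check 30 ≤ 162.0000? Yes ✓.

K = 18/6, Plünnecke-Ruzsa bound K³|A| ≈ 162.0000, |3A| = 30, inequality holds.


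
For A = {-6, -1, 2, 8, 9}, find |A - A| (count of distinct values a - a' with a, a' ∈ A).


A - A = {a - a' : a, a' ∈ A}; |A| = 5.
Bounds: 2|A|-1 ≤ |A - A| ≤ |A|² - |A| + 1, i.e. 9 ≤ |A - A| ≤ 21.
Note: 0 ∈ A - A always (from a - a). The set is symmetric: if d ∈ A - A then -d ∈ A - A.
Enumerate nonzero differences d = a - a' with a > a' (then include -d):
Positive differences: {1, 3, 5, 6, 7, 8, 9, 10, 14, 15}
Full difference set: {0} ∪ (positive diffs) ∪ (negative diffs).
|A - A| = 1 + 2·10 = 21 (matches direct enumeration: 21).

|A - A| = 21


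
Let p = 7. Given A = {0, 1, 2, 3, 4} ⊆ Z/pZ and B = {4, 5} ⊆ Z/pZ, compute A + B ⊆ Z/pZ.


Work in Z/7Z: reduce every sum a + b modulo 7.
Enumerate all 10 pairs:
a = 0: 0+4=4, 0+5=5
a = 1: 1+4=5, 1+5=6
a = 2: 2+4=6, 2+5=0
a = 3: 3+4=0, 3+5=1
a = 4: 4+4=1, 4+5=2
Distinct residues collected: {0, 1, 2, 4, 5, 6}
|A + B| = 6 (out of 7 total residues).

A + B = {0, 1, 2, 4, 5, 6}


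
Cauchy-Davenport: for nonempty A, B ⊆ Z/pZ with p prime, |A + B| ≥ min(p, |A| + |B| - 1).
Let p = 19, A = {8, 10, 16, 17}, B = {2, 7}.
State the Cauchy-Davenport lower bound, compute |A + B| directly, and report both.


Cauchy-Davenport: |A + B| ≥ min(p, |A| + |B| - 1) for A, B nonempty in Z/pZ.
|A| = 4, |B| = 2, p = 19.
CD lower bound = min(19, 4 + 2 - 1) = min(19, 5) = 5.
Compute A + B mod 19 directly:
a = 8: 8+2=10, 8+7=15
a = 10: 10+2=12, 10+7=17
a = 16: 16+2=18, 16+7=4
a = 17: 17+2=0, 17+7=5
A + B = {0, 4, 5, 10, 12, 15, 17, 18}, so |A + B| = 8.
Verify: 8 ≥ 5? Yes ✓.

CD lower bound = 5, actual |A + B| = 8.


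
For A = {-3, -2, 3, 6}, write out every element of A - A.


A - A = {a - a' : a, a' ∈ A}.
Compute a - a' for each ordered pair (a, a'):
a = -3: -3--3=0, -3--2=-1, -3-3=-6, -3-6=-9
a = -2: -2--3=1, -2--2=0, -2-3=-5, -2-6=-8
a = 3: 3--3=6, 3--2=5, 3-3=0, 3-6=-3
a = 6: 6--3=9, 6--2=8, 6-3=3, 6-6=0
Collecting distinct values (and noting 0 appears from a-a):
A - A = {-9, -8, -6, -5, -3, -1, 0, 1, 3, 5, 6, 8, 9}
|A - A| = 13

A - A = {-9, -8, -6, -5, -3, -1, 0, 1, 3, 5, 6, 8, 9}


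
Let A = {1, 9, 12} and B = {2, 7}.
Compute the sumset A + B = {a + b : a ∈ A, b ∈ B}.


A + B = {a + b : a ∈ A, b ∈ B}.
Enumerate all |A|·|B| = 3·2 = 6 pairs (a, b) and collect distinct sums.
a = 1: 1+2=3, 1+7=8
a = 9: 9+2=11, 9+7=16
a = 12: 12+2=14, 12+7=19
Collecting distinct sums: A + B = {3, 8, 11, 14, 16, 19}
|A + B| = 6

A + B = {3, 8, 11, 14, 16, 19}


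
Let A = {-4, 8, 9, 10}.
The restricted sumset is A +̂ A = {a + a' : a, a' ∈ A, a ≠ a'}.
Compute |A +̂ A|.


Restricted sumset: A +̂ A = {a + a' : a ∈ A, a' ∈ A, a ≠ a'}.
Equivalently, take A + A and drop any sum 2a that is achievable ONLY as a + a for a ∈ A (i.e. sums representable only with equal summands).
Enumerate pairs (a, a') with a < a' (symmetric, so each unordered pair gives one sum; this covers all a ≠ a'):
  -4 + 8 = 4
  -4 + 9 = 5
  -4 + 10 = 6
  8 + 9 = 17
  8 + 10 = 18
  9 + 10 = 19
Collected distinct sums: {4, 5, 6, 17, 18, 19}
|A +̂ A| = 6
(Reference bound: |A +̂ A| ≥ 2|A| - 3 for |A| ≥ 2, with |A| = 4 giving ≥ 5.)

|A +̂ A| = 6


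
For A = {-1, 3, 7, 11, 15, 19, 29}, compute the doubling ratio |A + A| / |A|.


|A| = 7.
Compute A + A by enumerating all 49 pairs.
A + A = {-2, 2, 6, 10, 14, 18, 22, 26, 28, 30, 32, 34, 36, 38, 40, 44, 48, 58}, so |A + A| = 18.
K = |A + A| / |A| = 18/7 (already in lowest terms) ≈ 2.5714.
Reference: AP of size 7 gives K = 13/7 ≈ 1.8571; a fully generic set of size 7 gives K ≈ 4.0000.

|A| = 7, |A + A| = 18, K = 18/7.


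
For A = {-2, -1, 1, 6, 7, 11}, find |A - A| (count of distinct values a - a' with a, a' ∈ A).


A - A = {a - a' : a, a' ∈ A}; |A| = 6.
Bounds: 2|A|-1 ≤ |A - A| ≤ |A|² - |A| + 1, i.e. 11 ≤ |A - A| ≤ 31.
Note: 0 ∈ A - A always (from a - a). The set is symmetric: if d ∈ A - A then -d ∈ A - A.
Enumerate nonzero differences d = a - a' with a > a' (then include -d):
Positive differences: {1, 2, 3, 4, 5, 6, 7, 8, 9, 10, 12, 13}
Full difference set: {0} ∪ (positive diffs) ∪ (negative diffs).
|A - A| = 1 + 2·12 = 25 (matches direct enumeration: 25).

|A - A| = 25
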